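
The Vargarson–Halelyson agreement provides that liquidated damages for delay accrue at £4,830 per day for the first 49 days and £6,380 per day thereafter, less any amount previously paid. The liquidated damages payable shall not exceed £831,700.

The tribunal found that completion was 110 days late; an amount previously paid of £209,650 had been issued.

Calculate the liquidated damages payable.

£416,200

First 49 days: 49 × £4,830 = £236,670
Remaining days: (110 − 49) × £6,380 = £389,180
Accrued per-day damages: £236,670 + £389,180 = £625,850
Less amount previously paid: £625,850 − £209,650 = £416,200
Cap at £831,700: £416,200 is within the cap, no reduction.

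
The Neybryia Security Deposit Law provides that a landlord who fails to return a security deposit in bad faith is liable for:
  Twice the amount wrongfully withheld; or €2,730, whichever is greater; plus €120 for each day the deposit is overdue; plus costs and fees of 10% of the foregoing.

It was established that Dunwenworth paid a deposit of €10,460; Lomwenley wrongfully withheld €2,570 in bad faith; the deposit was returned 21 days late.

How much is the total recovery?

€8,426

Doubled: 2 × €2,570 = €5,140
Minimum €2,730: €5,140 meets the minimum, no increase.
Late-return penalty: 21 × €120 = €2,520
Damages plus late penalty: €5,140 + €2,520 = €7,660
Costs and fees: 10% of €7,660 = €766
Total recovery: €7,660 + €766 = €8,426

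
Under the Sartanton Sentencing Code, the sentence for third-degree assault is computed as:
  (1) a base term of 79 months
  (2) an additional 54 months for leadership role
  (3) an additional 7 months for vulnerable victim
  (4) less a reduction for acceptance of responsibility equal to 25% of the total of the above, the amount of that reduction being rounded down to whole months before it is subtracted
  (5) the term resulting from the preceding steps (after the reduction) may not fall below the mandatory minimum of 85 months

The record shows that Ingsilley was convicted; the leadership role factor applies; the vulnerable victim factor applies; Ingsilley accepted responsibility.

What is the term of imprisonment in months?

Leadership role enhancement: +54 months
Vulnerable victim enhancement: +7 months
Adjusted term: 79 months + 54 months + 7 months = 140 months
Acceptance of responsibility reduction: 25% of 140 months = 35 months (rounded down)
After reduction: 140 − 35 = 105 months
Minimum 85 months: 105 months meets the minimum, no increase.

Sentence: 105 months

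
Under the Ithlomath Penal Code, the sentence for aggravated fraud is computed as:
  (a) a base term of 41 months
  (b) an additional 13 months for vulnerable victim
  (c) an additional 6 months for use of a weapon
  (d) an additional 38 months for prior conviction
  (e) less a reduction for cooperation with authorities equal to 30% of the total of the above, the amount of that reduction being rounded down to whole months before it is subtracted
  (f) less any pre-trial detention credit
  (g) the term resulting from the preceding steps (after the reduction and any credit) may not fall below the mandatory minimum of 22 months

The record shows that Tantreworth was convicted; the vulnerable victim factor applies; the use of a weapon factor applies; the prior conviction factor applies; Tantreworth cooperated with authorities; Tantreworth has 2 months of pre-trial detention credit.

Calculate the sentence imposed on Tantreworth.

67 months

Vulnerable victim enhancement: +13 months
Use of a weapon enhancement: +6 months
Prior conviction enhancement: +38 months
Adjusted term: 41 months + 13 months + 6 months + 38 months = 98 months
Cooperation with authorities reduction: 30% of 98 months = 29 months (rounded down)
After reduction: 98 − 29 = 69 months
Less pre-trial detention credit: 69 months − 2 months = 67 months
Minimum 22 months: 67 months meets the minimum, no increase.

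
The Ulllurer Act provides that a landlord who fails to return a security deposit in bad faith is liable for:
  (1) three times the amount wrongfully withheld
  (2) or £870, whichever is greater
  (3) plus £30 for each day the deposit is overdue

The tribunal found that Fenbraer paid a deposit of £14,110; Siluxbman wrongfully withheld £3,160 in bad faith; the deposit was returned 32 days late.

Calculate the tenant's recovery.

Trebled: 3 × £3,160 = £9,480
Minimum £870: £9,480 meets the minimum, no increase.
Late-return penalty: 32 × £30 = £960
Damages plus late penalty: £9,480 + £960 = £10,440

£10,440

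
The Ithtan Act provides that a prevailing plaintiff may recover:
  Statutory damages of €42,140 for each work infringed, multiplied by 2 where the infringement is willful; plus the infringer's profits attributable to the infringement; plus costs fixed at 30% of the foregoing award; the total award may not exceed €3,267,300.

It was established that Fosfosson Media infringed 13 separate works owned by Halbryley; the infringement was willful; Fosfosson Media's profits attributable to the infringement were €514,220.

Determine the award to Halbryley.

Award: €2,092,818

Statutory damages: 13 × €42,140 = €547,820
Doubled: 2 × €547,820 = €1,095,640
Combined award: €1,095,640 + €514,220 = €1,609,860
Costs: 30% of €1,609,860 = €482,958
Award plus costs: €1,609,860 + €482,958 = €2,092,818
Cap at €3,267,300: €2,092,818 is within the cap, no reduction.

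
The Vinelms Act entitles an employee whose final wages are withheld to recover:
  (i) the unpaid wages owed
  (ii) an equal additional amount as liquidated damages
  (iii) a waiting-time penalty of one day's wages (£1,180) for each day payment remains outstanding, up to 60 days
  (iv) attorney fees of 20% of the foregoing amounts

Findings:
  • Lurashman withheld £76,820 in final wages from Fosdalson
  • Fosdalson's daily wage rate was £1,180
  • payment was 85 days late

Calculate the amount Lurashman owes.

Total award: £269,328

Liquidated damages (equal amount): £76,820
Penalty days: min(85, 60) = 60
Waiting-time penalty: 60 × £1,180 = £70,800
Subtotal: £76,820 + £76,820 + £70,800 = £224,440
Attorney fees: 20% of £224,440 = £44,888
Total award: £224,440 + £44,888 = £269,328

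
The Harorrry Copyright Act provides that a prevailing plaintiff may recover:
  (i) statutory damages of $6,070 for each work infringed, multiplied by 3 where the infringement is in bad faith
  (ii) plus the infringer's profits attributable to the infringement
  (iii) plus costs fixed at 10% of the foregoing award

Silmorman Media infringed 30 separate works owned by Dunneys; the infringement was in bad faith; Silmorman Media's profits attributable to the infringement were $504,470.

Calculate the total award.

$1,155,847

Statutory damages: 30 × $6,070 = $182,100
Trebled: 3 × $182,100 = $546,300
Combined award: $546,300 + $504,470 = $1,050,770
Costs: 10% of $1,050,770 = $105,077
Award plus costs: $1,050,770 + $105,077 = $1,155,847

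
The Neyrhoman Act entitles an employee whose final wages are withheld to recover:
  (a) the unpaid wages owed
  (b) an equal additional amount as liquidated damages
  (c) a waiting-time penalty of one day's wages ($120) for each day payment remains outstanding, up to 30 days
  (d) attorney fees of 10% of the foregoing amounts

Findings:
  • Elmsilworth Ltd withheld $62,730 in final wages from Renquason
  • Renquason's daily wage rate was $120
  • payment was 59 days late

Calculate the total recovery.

$141,966

Liquidated damages (equal amount): $62,730
Penalty days: min(59, 30) = 30
Waiting-time penalty: 30 × $120 = $3,600
Subtotal: $62,730 + $62,730 + $3,600 = $129,060
Attorney fees: 10% of $129,060 = $12,906
Total award: $129,060 + $12,906 = $141,966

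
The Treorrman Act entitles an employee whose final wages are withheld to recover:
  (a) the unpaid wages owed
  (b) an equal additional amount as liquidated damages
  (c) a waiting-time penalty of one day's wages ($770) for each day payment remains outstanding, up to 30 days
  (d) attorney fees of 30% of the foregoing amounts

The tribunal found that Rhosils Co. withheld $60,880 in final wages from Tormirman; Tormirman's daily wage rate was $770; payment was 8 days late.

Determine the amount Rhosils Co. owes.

$166,296

Liquidated damages (equal amount): $60,880
Penalty days: min(8, 30) = 8
Waiting-time penalty: 8 × $770 = $6,160
Subtotal: $60,880 + $60,880 + $6,160 = $127,920
Attorney fees: 30% of $127,920 = $38,376
Total award: $127,920 + $38,376 = $166,296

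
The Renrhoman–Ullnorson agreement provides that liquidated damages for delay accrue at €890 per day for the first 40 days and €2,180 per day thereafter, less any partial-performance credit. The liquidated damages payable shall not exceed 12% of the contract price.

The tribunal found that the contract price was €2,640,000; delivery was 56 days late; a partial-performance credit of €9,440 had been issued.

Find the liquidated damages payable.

€61,040

First 40 days: 40 × €890 = €35,600
Remaining days: (56 − 40) × €2,180 = €34,880
Accrued per-day damages: €35,600 + €34,880 = €70,480
Less partial-performance credit: €70,480 − €9,440 = €61,040
Cap: 12% of €2,640,000 = €316,800
Cap at €316,800: €61,040 is within the cap, no reduction.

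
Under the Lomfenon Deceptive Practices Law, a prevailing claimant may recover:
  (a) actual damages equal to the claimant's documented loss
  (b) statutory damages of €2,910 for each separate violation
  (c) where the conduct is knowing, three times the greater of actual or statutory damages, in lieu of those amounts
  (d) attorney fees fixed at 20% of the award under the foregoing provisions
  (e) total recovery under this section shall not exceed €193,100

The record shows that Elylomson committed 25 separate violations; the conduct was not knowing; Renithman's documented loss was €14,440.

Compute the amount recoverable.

Statutory damages: 25 × €2,910 = €72,750
Conduct not knowing: the in-lieu enhancement does not apply.
Actual plus statutory damages: €14,440 + €72,750 = €87,190
Attorney fees: 20% of €87,190 = €17,438
Total before cap: €87,190 + €17,438 = €104,628
Cap at €193,100: €104,628 is within the cap, no reduction.

Total recovery: €104,628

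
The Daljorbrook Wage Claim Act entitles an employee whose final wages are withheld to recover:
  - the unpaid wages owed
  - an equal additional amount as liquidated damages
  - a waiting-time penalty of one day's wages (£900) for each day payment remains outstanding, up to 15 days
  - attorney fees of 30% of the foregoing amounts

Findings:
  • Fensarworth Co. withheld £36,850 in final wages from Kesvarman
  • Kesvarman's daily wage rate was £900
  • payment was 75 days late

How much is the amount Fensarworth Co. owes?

Liquidated damages (equal amount): £36,850
Penalty days: min(75, 15) = 15
Waiting-time penalty: 15 × £900 = £13,500
Subtotal: £36,850 + £36,850 + £13,500 = £87,200
Attorney fees: 30% of £87,200 = £26,160
Total award: £87,200 + £26,160 = £113,360

£113,360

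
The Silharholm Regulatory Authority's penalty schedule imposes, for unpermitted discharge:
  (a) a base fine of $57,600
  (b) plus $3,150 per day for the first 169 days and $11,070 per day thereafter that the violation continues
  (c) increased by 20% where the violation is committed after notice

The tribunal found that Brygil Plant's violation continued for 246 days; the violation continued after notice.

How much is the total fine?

First 169 days: 169 × $3,150 = $532,350
Remaining days: (246 − 169) × $11,070 = $852,390
Per-day component: $532,350 + $852,390 = $1,384,740
Base plus per-day: $57,600 + $1,384,740 = $1,442,340
Enhancement: 20% of $1,442,340 = $288,468
Enhanced fine: $1,442,340 + $288,468 = $1,730,808

Civil penalty: $1,730,808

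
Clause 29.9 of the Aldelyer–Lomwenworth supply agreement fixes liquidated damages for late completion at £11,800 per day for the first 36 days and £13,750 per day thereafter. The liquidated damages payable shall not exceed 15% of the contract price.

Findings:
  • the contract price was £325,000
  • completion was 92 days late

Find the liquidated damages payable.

Liquidated damages: £48,750

First 36 days: 36 × £11,800 = £424,800
Remaining days: (92 − 36) × £13,750 = £770,000
Accrued per-day damages: £424,800 + £770,000 = £1,194,800
Cap: 15% of £325,000 = £48,750
Cap at £48,750: £1,194,800 exceeds the cap → £48,750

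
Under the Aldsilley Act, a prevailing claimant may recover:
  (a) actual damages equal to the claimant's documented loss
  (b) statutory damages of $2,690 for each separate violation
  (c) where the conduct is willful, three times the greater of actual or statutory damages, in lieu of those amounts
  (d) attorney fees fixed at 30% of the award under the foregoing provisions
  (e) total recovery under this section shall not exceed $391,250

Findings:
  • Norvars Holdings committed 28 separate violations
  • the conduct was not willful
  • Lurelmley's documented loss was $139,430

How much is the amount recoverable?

Statutory damages: 28 × $2,690 = $75,320
Conduct not willful: the in-lieu enhancement does not apply.
Actual plus statutory damages: $139,430 + $75,320 = $214,750
Attorney fees: 30% of $214,750 = $64,425
Total before cap: $214,750 + $64,425 = $279,175
Cap at $391,250: $279,175 is within the cap, no reduction.

Total recovery: $279,175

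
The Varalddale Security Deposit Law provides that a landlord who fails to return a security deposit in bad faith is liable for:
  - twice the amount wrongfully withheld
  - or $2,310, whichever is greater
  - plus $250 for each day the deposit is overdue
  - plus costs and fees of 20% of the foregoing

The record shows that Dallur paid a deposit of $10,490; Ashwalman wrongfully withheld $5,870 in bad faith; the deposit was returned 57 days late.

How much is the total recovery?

$31,188

Doubled: 2 × $5,870 = $11,740
Minimum $2,310: $11,740 meets the minimum, no increase.
Late-return penalty: 57 × $250 = $14,250
Damages plus late penalty: $11,740 + $14,250 = $25,990
Costs and fees: 20% of $25,990 = $5,198
Total recovery: $25,990 + $5,198 = $31,188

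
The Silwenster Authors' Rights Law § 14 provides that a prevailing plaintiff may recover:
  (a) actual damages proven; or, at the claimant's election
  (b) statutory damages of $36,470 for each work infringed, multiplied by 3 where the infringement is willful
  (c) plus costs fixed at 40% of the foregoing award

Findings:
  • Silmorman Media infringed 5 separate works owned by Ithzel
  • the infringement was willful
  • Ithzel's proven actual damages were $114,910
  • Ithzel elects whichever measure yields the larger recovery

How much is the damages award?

$765,870

Statutory damages: 5 × $36,470 = $182,350
Trebled: 3 × $182,350 = $547,050
Greater of actual damages ($114,910) or enhanced statutory damages ($547,050): $547,050
Costs: 40% of $547,050 = $218,820
Award plus costs: $547,050 + $218,820 = $765,870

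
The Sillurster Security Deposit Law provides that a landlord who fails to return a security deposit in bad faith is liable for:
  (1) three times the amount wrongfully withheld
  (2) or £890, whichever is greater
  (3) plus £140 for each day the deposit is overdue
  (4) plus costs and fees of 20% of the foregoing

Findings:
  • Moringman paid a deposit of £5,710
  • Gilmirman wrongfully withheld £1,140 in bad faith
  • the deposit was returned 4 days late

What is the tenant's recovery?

Recovery: £4,776

Trebled: 3 × £1,140 = £3,420
Minimum £890: £3,420 meets the minimum, no increase.
Late-return penalty: 4 × £140 = £560
Damages plus late penalty: £3,420 + £560 = £3,980
Costs and fees: 20% of £3,980 = £796
Total recovery: £3,980 + £796 = £4,776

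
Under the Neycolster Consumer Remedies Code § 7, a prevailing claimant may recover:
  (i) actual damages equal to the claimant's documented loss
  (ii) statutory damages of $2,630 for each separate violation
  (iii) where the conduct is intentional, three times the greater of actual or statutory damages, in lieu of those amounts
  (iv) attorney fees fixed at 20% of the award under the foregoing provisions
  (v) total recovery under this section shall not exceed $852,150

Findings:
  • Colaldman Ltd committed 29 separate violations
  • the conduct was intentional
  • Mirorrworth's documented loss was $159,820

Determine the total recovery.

$575,352

Statutory damages: 29 × $2,630 = $76,270
Greater of actual damages ($159,820) or statutory damages ($76,270): $159,820
Trebled: 3 × $159,820 = $479,460
Attorney fees: 20% of $479,460 = $95,892
Total before cap: $479,460 + $95,892 = $575,352
Cap at $852,150: $575,352 is within the cap, no reduction.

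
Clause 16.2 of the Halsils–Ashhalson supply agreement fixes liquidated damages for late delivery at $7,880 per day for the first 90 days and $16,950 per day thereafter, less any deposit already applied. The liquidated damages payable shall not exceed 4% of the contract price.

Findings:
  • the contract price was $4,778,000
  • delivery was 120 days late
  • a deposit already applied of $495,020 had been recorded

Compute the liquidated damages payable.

Liquidated damages: $191,120

First 90 days: 90 × $7,880 = $709,200
Remaining days: (120 − 90) × $16,950 = $508,500
Accrued per-day damages: $709,200 + $508,500 = $1,217,700
Less deposit already applied: $1,217,700 − $495,020 = $722,680
Cap: 4% of $4,778,000 = $191,120
Cap at $191,120: $722,680 exceeds the cap → $191,120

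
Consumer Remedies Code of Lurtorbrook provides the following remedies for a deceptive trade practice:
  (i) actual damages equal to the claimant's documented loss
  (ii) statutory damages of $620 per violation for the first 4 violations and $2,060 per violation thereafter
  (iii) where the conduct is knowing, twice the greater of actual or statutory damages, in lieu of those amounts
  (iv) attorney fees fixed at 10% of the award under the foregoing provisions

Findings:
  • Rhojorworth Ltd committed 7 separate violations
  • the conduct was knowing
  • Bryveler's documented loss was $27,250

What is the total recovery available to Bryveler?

$59,950

First 4 violations: 4 × $620 = $2,480
Remaining violations: (7 − 4) × $2,060 = $6,180
Statutory damages: $2,480 + $6,180 = $8,660
Greater of actual damages ($27,250) or statutory damages ($8,660): $27,250
Doubled: 2 × $27,250 = $54,500
Attorney fees: 10% of $54,500 = $5,450
Total recovery: $54,500 + $5,450 = $59,950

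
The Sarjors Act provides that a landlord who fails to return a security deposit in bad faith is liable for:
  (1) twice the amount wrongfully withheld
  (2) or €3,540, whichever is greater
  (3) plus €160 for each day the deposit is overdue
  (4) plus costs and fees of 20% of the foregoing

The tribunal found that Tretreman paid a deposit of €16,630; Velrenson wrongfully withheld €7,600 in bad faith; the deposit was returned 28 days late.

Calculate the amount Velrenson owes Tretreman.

€23,616

Doubled: 2 × €7,600 = €15,200
Minimum €3,540: €15,200 meets the minimum, no increase.
Late-return penalty: 28 × €160 = €4,480
Damages plus late penalty: €15,200 + €4,480 = €19,680
Costs and fees: 20% of €19,680 = €3,936
Total recovery: €19,680 + €3,936 = €23,616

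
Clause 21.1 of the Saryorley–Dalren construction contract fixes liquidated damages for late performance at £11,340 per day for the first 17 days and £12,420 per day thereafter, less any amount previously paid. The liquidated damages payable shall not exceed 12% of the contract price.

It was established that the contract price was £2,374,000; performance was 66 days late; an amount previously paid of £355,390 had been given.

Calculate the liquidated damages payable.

£284,880

First 17 days: 17 × £11,340 = £192,780
Remaining days: (66 − 17) × £12,420 = £608,580
Accrued per-day damages: £192,780 + £608,580 = £801,360
Less amount previously paid: £801,360 − £355,390 = £445,970
Cap: 12% of £2,374,000 = £284,880
Cap at £284,880: £445,970 exceeds the cap → £284,880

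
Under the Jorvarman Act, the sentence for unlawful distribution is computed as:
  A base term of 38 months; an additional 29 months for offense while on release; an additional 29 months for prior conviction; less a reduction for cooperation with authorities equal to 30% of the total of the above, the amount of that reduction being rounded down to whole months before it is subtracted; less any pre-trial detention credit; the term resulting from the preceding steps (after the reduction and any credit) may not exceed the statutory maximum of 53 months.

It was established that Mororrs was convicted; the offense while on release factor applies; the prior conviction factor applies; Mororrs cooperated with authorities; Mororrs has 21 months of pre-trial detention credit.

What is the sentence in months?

Offense while on release enhancement: +29 months
Prior conviction enhancement: +29 months
Adjusted term: 38 months + 29 months + 29 months = 96 months
Cooperation with authorities reduction: 30% of 96 months = 28 months (rounded down)
After reduction: 96 − 28 = 68 months
Less pre-trial detention credit: 68 months − 21 months = 47 months
Cap at 53 months: 47 months is within the cap, no reduction.

47 months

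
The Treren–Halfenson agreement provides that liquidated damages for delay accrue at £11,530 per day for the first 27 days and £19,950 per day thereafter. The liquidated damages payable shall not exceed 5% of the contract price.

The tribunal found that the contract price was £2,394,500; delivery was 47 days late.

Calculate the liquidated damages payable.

First 27 days: 27 × £11,530 = £311,310
Remaining days: (47 − 27) × £19,950 = £399,000
Accrued per-day damages: £311,310 + £399,000 = £710,310
Cap: 5% of £2,394,500 = £119,725
Cap at £119,725: £710,310 exceeds the cap → £119,725

£119,725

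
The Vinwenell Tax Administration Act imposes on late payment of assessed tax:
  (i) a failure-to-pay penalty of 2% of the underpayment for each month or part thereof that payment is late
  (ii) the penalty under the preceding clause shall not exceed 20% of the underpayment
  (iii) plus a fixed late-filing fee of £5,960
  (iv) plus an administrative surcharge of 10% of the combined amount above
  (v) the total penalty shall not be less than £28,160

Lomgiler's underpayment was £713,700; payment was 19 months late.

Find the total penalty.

Accrued rate: 2% × 19 = 38%, capped at 20% → 20%
Failure-to-pay penalty: 20% of £713,700 = £142,740
Penalty before surcharge: £142,740 + £5,960 = £148,700
Administrative surcharge: 10% of £148,700 = £14,870
Total penalty: £148,700 + £14,870 = £163,570
Minimum £28,160: £163,570 meets the minimum, no increase.

£163,570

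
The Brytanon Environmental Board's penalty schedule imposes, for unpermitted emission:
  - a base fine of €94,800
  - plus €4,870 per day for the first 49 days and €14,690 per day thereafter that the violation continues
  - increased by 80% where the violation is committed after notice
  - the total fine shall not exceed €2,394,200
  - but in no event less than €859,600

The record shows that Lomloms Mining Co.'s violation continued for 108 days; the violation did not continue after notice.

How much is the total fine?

Civil penalty: €1,200,140

First 49 days: 49 × €4,870 = €238,630
Remaining days: (108 − 49) × €14,690 = €866,710
Per-day component: €238,630 + €866,710 = €1,105,340
Base plus per-day: €94,800 + €1,105,340 = €1,200,140
The violation did not continue after notice: no 80% increase.
Cap at €2,394,200: €1,200,140 is within the cap, no reduction.
Minimum €859,600: €1,200,140 meets the minimum, no increase.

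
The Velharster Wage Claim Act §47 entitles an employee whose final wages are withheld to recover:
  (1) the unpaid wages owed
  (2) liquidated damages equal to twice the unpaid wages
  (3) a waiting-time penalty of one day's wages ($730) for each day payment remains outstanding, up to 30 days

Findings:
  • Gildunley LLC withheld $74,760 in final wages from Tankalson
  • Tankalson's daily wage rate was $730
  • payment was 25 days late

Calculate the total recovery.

Doubled: 2 × $74,760 = $149,520
Penalty days: min(25, 30) = 25
Waiting-time penalty: 25 × $730 = $18,250
Total award: $74,760 + $149,520 + $18,250 = $242,530

$242,530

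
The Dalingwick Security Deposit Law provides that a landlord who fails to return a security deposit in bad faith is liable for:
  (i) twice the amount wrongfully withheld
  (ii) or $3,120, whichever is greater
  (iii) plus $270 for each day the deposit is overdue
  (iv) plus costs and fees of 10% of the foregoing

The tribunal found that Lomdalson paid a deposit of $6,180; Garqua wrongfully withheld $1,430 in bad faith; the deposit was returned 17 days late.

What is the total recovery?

Doubled: 2 × $1,430 = $2,860
Minimum $3,120: $2,860 is below the minimum → $3,120
Late-return penalty: 17 × $270 = $4,590
Damages plus late penalty: $3,120 + $4,590 = $7,710
Costs and fees: 10% of $7,710 = $771
Total recovery: $7,710 + $771 = $8,481

$8,481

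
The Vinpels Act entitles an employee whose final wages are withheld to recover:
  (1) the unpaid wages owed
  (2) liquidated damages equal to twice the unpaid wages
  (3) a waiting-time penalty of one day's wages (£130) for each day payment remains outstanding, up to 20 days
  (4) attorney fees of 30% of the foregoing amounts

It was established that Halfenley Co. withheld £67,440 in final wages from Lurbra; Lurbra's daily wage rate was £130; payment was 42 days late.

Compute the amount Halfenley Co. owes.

Doubled: 2 × £67,440 = £134,880
Penalty days: min(42, 20) = 20
Waiting-time penalty: 20 × £130 = £2,600
Subtotal: £67,440 + £134,880 + £2,600 = £204,920
Attorney fees: 30% of £204,920 = £61,476
Total award: £204,920 + £61,476 = £266,396

£266,396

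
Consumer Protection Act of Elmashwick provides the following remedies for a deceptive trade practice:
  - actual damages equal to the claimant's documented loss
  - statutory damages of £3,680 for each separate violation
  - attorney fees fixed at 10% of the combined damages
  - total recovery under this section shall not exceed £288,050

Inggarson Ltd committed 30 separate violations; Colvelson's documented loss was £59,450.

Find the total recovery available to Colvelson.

Total recovery: £186,835

Statutory damages: 30 × £3,680 = £110,400
Combined damages: £59,450 + £110,400 = £169,850
Attorney fees: 10% of £169,850 = £16,985
Total before cap: £169,850 + £16,985 = £186,835
Cap at £288,050: £186,835 is within the cap, no reduction.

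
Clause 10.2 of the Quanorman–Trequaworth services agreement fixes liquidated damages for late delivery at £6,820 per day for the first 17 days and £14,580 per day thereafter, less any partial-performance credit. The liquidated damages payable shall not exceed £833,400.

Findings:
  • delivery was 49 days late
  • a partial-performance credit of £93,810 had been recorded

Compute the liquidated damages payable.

Liquidated damages: £488,690

First 17 days: 17 × £6,820 = £115,940
Remaining days: (49 − 17) × £14,580 = £466,560
Accrued per-day damages: £115,940 + £466,560 = £582,500
Less partial-performance credit: £582,500 − £93,810 = £488,690
Cap at £833,400: £488,690 is within the cap, no reduction.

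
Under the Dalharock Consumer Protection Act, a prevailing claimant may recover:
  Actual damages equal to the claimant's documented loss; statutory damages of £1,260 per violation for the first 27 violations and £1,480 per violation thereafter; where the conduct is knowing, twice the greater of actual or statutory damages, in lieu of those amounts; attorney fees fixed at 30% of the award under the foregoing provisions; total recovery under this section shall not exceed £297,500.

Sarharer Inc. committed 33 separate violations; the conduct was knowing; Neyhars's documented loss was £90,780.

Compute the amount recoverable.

First 27 violations: 27 × £1,260 = £34,020
Remaining violations: (33 − 27) × £1,480 = £8,880
Statutory damages: £34,020 + £8,880 = £42,900
Greater of actual damages (£90,780) or statutory damages (£42,900): £90,780
Doubled: 2 × £90,780 = £181,560
Attorney fees: 30% of £181,560 = £54,468
Total before cap: £181,560 + £54,468 = £236,028
Cap at £297,500: £236,028 is within the cap, no reduction.

£236,028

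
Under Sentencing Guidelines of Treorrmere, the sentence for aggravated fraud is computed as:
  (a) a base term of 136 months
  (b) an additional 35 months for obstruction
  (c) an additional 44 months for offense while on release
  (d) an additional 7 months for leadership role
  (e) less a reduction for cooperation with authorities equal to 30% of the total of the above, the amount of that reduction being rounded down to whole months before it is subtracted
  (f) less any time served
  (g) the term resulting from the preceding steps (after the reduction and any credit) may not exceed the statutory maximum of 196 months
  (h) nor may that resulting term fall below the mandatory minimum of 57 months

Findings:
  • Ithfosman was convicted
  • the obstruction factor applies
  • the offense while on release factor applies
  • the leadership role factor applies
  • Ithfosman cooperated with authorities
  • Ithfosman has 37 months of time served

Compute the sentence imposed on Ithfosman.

Obstruction enhancement: +35 months
Offense while on release enhancement: +44 months
Leadership role enhancement: +7 months
Adjusted term: 136 months + 35 months + 44 months + 7 months = 222 months
Cooperation with authorities reduction: 30% of 222 months = 66 months (rounded down)
After reduction: 222 − 66 = 156 months
Less time served: 156 months − 37 months = 119 months
Cap at 196 months: 119 months is within the cap, no reduction.
Minimum 57 months: 119 months meets the minimum, no increase.

119 months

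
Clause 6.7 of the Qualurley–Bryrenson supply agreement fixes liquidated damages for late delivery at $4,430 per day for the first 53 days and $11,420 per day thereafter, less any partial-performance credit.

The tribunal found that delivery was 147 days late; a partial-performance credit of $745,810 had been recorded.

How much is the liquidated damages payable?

$562,460

First 53 days: 53 × $4,430 = $234,790
Remaining days: (147 − 53) × $11,420 = $1,073,480
Accrued per-day damages: $234,790 + $1,073,480 = $1,308,270
Less partial-performance credit: $1,308,270 − $745,810 = $562,460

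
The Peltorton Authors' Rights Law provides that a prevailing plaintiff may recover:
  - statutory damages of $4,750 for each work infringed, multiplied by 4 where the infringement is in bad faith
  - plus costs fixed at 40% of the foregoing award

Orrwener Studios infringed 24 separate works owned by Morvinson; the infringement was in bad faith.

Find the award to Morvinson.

Statutory damages: 24 × $4,750 = $114,000
Multiplied by 4: 4 × $114,000 = $456,000
Costs: 40% of $456,000 = $182,400
Award plus costs: $456,000 + $182,400 = $638,400

$638,400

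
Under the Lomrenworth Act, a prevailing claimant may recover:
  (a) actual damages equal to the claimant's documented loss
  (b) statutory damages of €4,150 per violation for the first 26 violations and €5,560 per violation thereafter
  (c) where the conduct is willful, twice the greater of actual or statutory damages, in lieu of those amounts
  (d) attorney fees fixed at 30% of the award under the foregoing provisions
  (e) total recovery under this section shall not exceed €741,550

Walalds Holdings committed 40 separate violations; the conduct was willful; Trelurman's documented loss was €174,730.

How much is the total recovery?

First 26 violations: 26 × €4,150 = €107,900
Remaining violations: (40 − 26) × €5,560 = €77,840
Statutory damages: €107,900 + €77,840 = €185,740
Greater of actual damages (€174,730) or statutory damages (€185,740): €185,740
Doubled: 2 × €185,740 = €371,480
Attorney fees: 30% of €371,480 = €111,444
Total before cap: €371,480 + €111,444 = €482,924
Cap at €741,550: €482,924 is within the cap, no reduction.

Total recovery: €482,924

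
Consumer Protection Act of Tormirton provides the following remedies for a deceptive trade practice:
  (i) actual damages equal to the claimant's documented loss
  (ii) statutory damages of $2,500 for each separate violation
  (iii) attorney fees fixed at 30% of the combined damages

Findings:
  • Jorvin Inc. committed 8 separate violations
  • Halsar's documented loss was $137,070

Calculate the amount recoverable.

Statutory damages: 8 × $2,500 = $20,000
Combined damages: $137,070 + $20,000 = $157,070
Attorney fees: 30% of $157,070 = $47,121
Total recovery: $157,070 + $47,121 = $204,191

$204,191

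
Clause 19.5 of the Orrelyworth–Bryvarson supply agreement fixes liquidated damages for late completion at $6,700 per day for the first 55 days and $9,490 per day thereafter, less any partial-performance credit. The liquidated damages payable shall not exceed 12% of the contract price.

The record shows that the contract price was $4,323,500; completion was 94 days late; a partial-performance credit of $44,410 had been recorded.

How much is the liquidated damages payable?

Liquidated damages: $518,820

First 55 days: 55 × $6,700 = $368,500
Remaining days: (94 − 55) × $9,490 = $370,110
Accrued per-day damages: $368,500 + $370,110 = $738,610
Less partial-performance credit: $738,610 − $44,410 = $694,200
Cap: 12% of $4,323,500 = $518,820
Cap at $518,820: $694,200 exceeds the cap → $518,820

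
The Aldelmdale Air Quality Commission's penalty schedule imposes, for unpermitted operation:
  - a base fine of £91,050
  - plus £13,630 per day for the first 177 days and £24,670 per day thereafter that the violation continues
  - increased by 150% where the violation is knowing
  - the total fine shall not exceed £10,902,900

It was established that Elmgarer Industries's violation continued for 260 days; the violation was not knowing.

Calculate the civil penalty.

£4,551,170

First 177 days: 177 × £13,630 = £2,412,510
Remaining days: (260 − 177) × £24,670 = £2,047,610
Per-day component: £2,412,510 + £2,047,610 = £4,460,120
Base plus per-day: £91,050 + £4,460,120 = £4,551,170
The violation was not knowing: no 150% increase.
Cap at £10,902,900: £4,551,170 is within the cap, no reduction.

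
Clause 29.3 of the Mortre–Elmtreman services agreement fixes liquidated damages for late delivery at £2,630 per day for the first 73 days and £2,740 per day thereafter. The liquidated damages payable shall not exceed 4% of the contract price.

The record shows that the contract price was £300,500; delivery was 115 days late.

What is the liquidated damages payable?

First 73 days: 73 × £2,630 = £191,990
Remaining days: (115 − 73) × £2,740 = £115,080
Accrued per-day damages: £191,990 + £115,080 = £307,070
Cap: 4% of £300,500 = £12,020
Cap at £12,020: £307,070 exceeds the cap → £12,020

£12,020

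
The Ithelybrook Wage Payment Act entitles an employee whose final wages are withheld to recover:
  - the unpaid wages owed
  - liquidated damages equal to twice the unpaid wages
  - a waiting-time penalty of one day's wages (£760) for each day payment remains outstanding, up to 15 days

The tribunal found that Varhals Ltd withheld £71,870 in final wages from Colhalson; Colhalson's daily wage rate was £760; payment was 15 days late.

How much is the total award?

Total award: £227,010

Doubled: 2 × £71,870 = £143,740
Penalty days: min(15, 15) = 15
Waiting-time penalty: 15 × £760 = £11,400
Total award: £71,870 + £143,740 + £11,400 = £227,010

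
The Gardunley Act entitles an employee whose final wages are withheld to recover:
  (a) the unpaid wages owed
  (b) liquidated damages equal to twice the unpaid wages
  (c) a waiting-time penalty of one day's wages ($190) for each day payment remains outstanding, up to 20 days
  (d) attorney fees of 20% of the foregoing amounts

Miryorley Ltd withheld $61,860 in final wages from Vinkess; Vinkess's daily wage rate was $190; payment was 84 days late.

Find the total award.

$227,256

Doubled: 2 × $61,860 = $123,720
Penalty days: min(84, 20) = 20
Waiting-time penalty: 20 × $190 = $3,800
Subtotal: $61,860 + $123,720 + $3,800 = $189,380
Attorney fees: 20% of $189,380 = $37,876
Total award: $189,380 + $37,876 = $227,256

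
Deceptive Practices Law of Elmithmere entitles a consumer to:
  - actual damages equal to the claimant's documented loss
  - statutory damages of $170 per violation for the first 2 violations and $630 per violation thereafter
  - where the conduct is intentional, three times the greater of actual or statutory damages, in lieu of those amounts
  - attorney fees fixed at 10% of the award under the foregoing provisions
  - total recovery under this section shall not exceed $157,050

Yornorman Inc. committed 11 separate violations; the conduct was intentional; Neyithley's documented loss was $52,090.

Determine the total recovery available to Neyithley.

First 2 violations: 2 × $170 = $340
Remaining violations: (11 − 2) × $630 = $5,670
Statutory damages: $340 + $5,670 = $6,010
Greater of actual damages ($52,090) or statutory damages ($6,010): $52,090
Trebled: 3 × $52,090 = $156,270
Attorney fees: 10% of $156,270 = $15,627
Total before cap: $156,270 + $15,627 = $171,897
Cap at $157,050: $171,897 exceeds the cap → $157,050

$157,050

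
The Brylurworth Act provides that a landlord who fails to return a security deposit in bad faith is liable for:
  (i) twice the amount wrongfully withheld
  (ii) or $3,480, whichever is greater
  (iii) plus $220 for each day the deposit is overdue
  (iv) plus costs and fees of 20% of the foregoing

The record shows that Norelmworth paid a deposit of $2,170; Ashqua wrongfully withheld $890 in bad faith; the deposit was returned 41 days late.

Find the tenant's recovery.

$15,000

Doubled: 2 × $890 = $1,780
Minimum $3,480: $1,780 is below the minimum → $3,480
Late-return penalty: 41 × $220 = $9,020
Damages plus late penalty: $3,480 + $9,020 = $12,500
Costs and fees: 20% of $12,500 = $2,500
Total recovery: $12,500 + $2,500 = $15,000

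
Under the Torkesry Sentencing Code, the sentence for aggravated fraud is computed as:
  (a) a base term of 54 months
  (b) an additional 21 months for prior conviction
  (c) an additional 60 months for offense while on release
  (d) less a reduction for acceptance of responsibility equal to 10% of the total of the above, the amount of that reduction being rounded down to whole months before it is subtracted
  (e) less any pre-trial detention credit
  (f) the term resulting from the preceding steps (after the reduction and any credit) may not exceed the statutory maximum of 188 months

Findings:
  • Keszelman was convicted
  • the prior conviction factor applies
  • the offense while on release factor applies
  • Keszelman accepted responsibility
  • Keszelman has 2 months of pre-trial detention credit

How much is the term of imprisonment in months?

120 months

Prior conviction enhancement: +21 months
Offense while on release enhancement: +60 months
Adjusted term: 54 months + 21 months + 60 months = 135 months
Acceptance of responsibility reduction: 10% of 135 months = 13 months (rounded down)
After reduction: 135 − 13 = 122 months
Less pre-trial detention credit: 122 months − 2 months = 120 months
Cap at 188 months: 120 months is within the cap, no reduction.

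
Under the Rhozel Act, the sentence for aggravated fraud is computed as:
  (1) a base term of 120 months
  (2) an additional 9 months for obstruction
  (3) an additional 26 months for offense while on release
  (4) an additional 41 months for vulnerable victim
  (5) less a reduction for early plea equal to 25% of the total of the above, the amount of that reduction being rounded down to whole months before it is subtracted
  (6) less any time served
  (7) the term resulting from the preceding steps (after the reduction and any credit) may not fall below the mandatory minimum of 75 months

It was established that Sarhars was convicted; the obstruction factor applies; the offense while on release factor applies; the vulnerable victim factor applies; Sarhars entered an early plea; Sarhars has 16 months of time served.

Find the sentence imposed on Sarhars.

131 months

Obstruction enhancement: +9 months
Offense while on release enhancement: +26 months
Vulnerable victim enhancement: +41 months
Adjusted term: 120 months + 9 months + 26 months + 41 months = 196 months
Early plea reduction: 25% of 196 months = 49 months (rounded down)
After reduction: 196 − 49 = 147 months
Less time served: 147 months − 16 months = 131 months
Minimum 75 months: 131 months meets the minimum, no increase.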